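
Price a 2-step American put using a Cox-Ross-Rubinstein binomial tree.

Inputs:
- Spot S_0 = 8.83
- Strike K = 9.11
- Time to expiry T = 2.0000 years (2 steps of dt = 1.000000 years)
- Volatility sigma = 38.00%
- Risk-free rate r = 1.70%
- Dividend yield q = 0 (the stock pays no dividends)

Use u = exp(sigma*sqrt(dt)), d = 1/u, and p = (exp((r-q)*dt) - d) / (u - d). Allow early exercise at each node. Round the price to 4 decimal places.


dt = T/N = 1.000000
u = exp(sigma*sqrt(dt)) = 1.462285; d = 1/u = 0.683861
p = (exp((r-q)*dt) - d) / (u - d) = 0.428153
Discount per step: exp(-r*dt) = 0.983144
Stock lattice S(k, i) with i counting down-moves:
  k=0: S(0,0) = 8.8300
  k=1: S(1,0) = 12.9120; S(1,1) = 6.0385
  k=2: S(2,0) = 18.8810; S(2,1) = 8.8300; S(2,2) = 4.1295
Terminal payoffs V(N, i) = max(K - S_T, 0):
  V(2,0) = 0.000000; V(2,1) = 0.280000; V(2,2) = 4.980505
Backward induction: V(k, i) = exp(-r*dt) * [p * V(k+1, i) + (1-p) * V(k+1, i+1)]; then take max(V_cont, immediate exercise) for American.
  V(1,0) = exp(-r*dt) * [p*0.000000 + (1-p)*0.280000] = 0.157418; exercise = 0.000000; V(1,0) = max -> 0.157418
  V(1,1) = exp(-r*dt) * [p*0.280000 + (1-p)*4.980505] = 2.917943; exercise = 3.071504; V(1,1) = max -> 3.071504
  V(0,0) = exp(-r*dt) * [p*0.157418 + (1-p)*3.071504] = 1.793087; exercise = 0.280000; V(0,0) = max -> 1.793087

Answer: Price = V(0,0) = 1.7931


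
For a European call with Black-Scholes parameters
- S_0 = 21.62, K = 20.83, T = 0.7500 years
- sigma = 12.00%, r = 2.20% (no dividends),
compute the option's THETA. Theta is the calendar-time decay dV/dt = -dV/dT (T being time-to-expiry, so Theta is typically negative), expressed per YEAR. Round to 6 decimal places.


d1 = 0.5689263144; d2 = 0.4650032659
phi(d1) = 0.3393317255; exp(-qT) = 1.0000000000; exp(-rT) = 0.9836353794
Theta = -S*exp(-qT)*phi(d1)*sigma/(2*sqrt(T)) - r*K*exp(-rT)*N(d2) + q*S*exp(-qT)*N(d1)
N(d1) = 0.7152969267; N(d2) = 0.6790354411; sqrt(T) = 0.8660254038
Term 1 = -21.6200 * 1.0000000000 * 0.3393317255 * 0.1200 / (2 * 0.8660254038) = -0.5082773697
Term 2 = -0.0220 * 20.8300 * 0.9836353794 * 0.6790354411 = -0.3060825240
Term 3 = 0 (no dividend yield, q = 0)
Theta = -0.5082773697 + (-0.3060825240) + (0.0000000000) = -0.814360

Answer: Theta = -0.814360


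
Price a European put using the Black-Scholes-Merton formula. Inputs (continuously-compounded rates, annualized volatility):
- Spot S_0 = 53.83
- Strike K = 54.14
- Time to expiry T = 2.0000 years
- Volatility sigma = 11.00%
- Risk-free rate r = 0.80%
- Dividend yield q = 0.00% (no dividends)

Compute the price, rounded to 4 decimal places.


d1 = (ln(S/K) + (r - q + 0.5*sigma^2) * T) / (sigma * sqrt(T)) = 0.14372041
d2 = d1 - sigma * sqrt(T) = -0.01184308
exp(-rT) = 0.98412732; exp(-qT) = 1.00000000
P = K * exp(-rT) * N(-d2) - S_0 * exp(-qT) * N(-d1)
N(-d1) = 0.44286063; N(-d2) = 0.50472460
P = 54.1400 * 0.98412732 * 0.50472460 - 53.8300 * 1.00000000 * 0.44286063 = 3.0529

Answer: Price = 3.0529


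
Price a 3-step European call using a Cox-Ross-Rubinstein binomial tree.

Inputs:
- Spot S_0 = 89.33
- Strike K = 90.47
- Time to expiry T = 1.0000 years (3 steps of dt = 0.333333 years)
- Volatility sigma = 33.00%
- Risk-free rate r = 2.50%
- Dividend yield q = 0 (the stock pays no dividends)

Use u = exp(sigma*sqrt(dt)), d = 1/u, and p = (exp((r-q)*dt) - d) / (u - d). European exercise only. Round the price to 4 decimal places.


Answer: Price = V(0,0) = 13.1447

Derivation:
dt = T/N = 0.333333
u = exp(sigma*sqrt(dt)) = 1.209885; d = 1/u = 0.826525
p = (exp((r-q)*dt) - d) / (u - d) = 0.474341
Discount per step: exp(-r*dt) = 0.991701
Stock lattice S(k, i) with i counting down-moves:
  k=0: S(0,0) = 89.3300
  k=1: S(1,0) = 108.0791; S(1,1) = 73.8334
  k=2: S(2,0) = 130.7633; S(2,1) = 89.3300; S(2,2) = 61.0252
  k=3: S(3,0) = 158.2086; S(3,1) = 108.0791; S(3,2) = 73.8334; S(3,3) = 50.4388
Terminal payoffs V(N, i) = max(S_T - K, 0):
  V(3,0) = 67.738557; V(3,1) = 17.609057; V(3,2) = 0.000000; V(3,3) = 0.000000
Backward induction: V(k, i) = exp(-r*dt) * [p * V(k+1, i) + (1-p) * V(k+1, i+1)].
  V(2,0) = exp(-r*dt) * [p*67.738557 + (1-p)*17.609057] = 41.044050
  V(2,1) = exp(-r*dt) * [p*17.609057 + (1-p)*0.000000] = 8.283373
  V(2,2) = exp(-r*dt) * [p*0.000000 + (1-p)*0.000000] = 0.000000
  V(1,0) = exp(-r*dt) * [p*41.044050 + (1-p)*8.283373] = 23.625390
  V(1,1) = exp(-r*dt) * [p*8.283373 + (1-p)*0.000000] = 3.896533
  V(0,0) = exp(-r*dt) * [p*23.625390 + (1-p)*3.896533] = 13.144733


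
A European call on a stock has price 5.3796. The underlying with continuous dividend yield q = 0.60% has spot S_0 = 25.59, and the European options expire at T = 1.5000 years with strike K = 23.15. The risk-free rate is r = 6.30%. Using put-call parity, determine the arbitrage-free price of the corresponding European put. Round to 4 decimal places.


Put-call parity: C - P = S_0 * exp(-qT) - K * exp(-rT).
S_0 * exp(-qT) = 25.5900 * 0.99104038 = 25.36072329
K * exp(-rT) = 23.1500 * 0.90982773 = 21.06251206
P = C - S*exp(-qT) + K*exp(-rT)
P = 5.3796 - 25.36072329 + 21.06251206 = 1.0814

Answer: Put price = 1.0814


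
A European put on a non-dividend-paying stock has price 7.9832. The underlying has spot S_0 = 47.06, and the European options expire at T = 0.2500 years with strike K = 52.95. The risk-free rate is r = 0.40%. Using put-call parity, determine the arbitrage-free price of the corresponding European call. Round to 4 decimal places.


Put-call parity: C - P = S_0 * exp(-qT) - K * exp(-rT).
S_0 * exp(-qT) = 47.0600 * 1.00000000 = 47.06000000
K * exp(-rT) = 52.9500 * 0.99900050 = 52.89707647
C = P + S*exp(-qT) - K*exp(-rT)
C = 7.9832 + 47.06000000 - 52.89707647 = 2.1461

Answer: Call price = 2.1461


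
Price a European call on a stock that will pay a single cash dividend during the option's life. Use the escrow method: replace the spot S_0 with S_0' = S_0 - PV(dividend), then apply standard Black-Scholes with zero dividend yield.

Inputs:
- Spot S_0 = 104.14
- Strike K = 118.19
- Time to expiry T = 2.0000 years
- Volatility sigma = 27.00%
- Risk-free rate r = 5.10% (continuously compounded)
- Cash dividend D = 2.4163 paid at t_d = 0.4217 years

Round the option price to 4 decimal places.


PV(D) = D * exp(-r * t_d) = 2.4163 * 0.97872292 = 2.36488819
S_0' = S_0 - PV(D) = 104.1400 - 2.36488819 = 101.77511181
d1 = (ln(S_0'/K) + (r + sigma^2/2)*T) / (sigma*sqrt(T)) = 0.06644733
d2 = d1 - sigma*sqrt(T) = -0.31539033
exp(-rT) = 0.90302955
N(d1) = 0.52648916; N(d2) = 0.37623265
C = S_0' * N(d1) - K * exp(-rT) * N(d2) = 101.77511181 * 0.52648916 - 118.1900 * 0.90302955 * 0.37623265 = 13.4285

Answer: Price = 13.4285


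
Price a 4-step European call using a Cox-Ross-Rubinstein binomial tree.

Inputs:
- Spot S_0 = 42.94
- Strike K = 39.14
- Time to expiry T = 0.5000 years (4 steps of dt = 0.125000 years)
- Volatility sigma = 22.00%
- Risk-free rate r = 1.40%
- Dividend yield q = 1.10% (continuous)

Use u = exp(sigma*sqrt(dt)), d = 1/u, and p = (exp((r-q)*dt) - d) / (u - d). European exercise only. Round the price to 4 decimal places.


dt = T/N = 0.125000
u = exp(sigma*sqrt(dt)) = 1.080887; d = 1/u = 0.925166
p = (exp((r-q)*dt) - d) / (u - d) = 0.482973
Discount per step: exp(-r*dt) = 0.998252
Stock lattice S(k, i) with i counting down-moves:
  k=0: S(0,0) = 42.9400
  k=1: S(1,0) = 46.4133; S(1,1) = 39.7266
  k=2: S(2,0) = 50.1675; S(2,1) = 42.9400; S(2,2) = 36.7538
  k=3: S(3,0) = 54.2254; S(3,1) = 46.4133; S(3,2) = 39.7266; S(3,3) = 34.0033
  k=4: S(4,0) = 58.6115; S(4,1) = 50.1675; S(4,2) = 42.9400; S(4,3) = 36.7538; S(4,4) = 31.4587
Terminal payoffs V(N, i) = max(S_T - K, 0):
  V(4,0) = 19.471491; V(4,1) = 11.027494; V(4,2) = 3.800000; V(4,3) = 0.000000; V(4,4) = 0.000000
Backward induction: V(k, i) = exp(-r*dt) * [p * V(k+1, i) + (1-p) * V(k+1, i+1)].
  V(3,0) = exp(-r*dt) * [p*19.471491 + (1-p)*11.027494] = 15.079305
  V(3,1) = exp(-r*dt) * [p*11.027494 + (1-p)*3.800000] = 7.277937
  V(3,2) = exp(-r*dt) * [p*3.800000 + (1-p)*0.000000] = 1.832088
  V(3,3) = exp(-r*dt) * [p*0.000000 + (1-p)*0.000000] = 0.000000
  V(2,0) = exp(-r*dt) * [p*15.079305 + (1-p)*7.277937] = 11.026473
  V(2,1) = exp(-r*dt) * [p*7.277937 + (1-p)*1.832088] = 4.454484
  V(2,2) = exp(-r*dt) * [p*1.832088 + (1-p)*0.000000] = 0.883302
  V(1,0) = exp(-r*dt) * [p*11.026473 + (1-p)*4.454484] = 7.615239
  V(1,1) = exp(-r*dt) * [p*4.454484 + (1-p)*0.883302] = 2.603526
  V(0,0) = exp(-r*dt) * [p*7.615239 + (1-p)*2.603526] = 5.015263

Answer: Price = V(0,0) = 5.0153


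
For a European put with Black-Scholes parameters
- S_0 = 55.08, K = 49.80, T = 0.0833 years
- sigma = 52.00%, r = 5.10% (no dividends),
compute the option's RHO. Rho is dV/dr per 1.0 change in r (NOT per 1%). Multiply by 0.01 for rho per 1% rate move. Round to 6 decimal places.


d1 = 0.7747957113; d2 = 0.6247146665
phi(d1) = 0.2954981419; exp(-qT) = 1.0000000000; exp(-rT) = 0.9957607113
N(-d2) = 0.2660791727
Rho = -K*T*exp(-rT)*N(-d2) = -49.8000 * 0.0833 * 0.9957607113 * 0.2660791727 = -1.099108

Answer: Rho = -1.099108


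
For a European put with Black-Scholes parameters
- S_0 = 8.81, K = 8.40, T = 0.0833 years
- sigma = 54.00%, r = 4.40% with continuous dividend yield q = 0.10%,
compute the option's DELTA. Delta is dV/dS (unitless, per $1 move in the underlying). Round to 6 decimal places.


Answer: Delta = -0.342092

Derivation:
d1 = 0.4066820300; d2 = 0.2508286373
phi(d1) = 0.3672789382; exp(-qT) = 0.9999167035; exp(-rT) = 0.9963415086
N(-d1) = 0.3421207702
Delta = -exp(-qT) * N(-d1) = -0.9999167035 * 0.3421207702 = -0.342092


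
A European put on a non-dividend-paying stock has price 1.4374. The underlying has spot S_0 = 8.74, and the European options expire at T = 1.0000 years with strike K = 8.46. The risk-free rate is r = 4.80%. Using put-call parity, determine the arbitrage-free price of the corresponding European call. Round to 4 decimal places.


Answer: Call price = 2.1139

Derivation:
Put-call parity: C - P = S_0 * exp(-qT) - K * exp(-rT).
S_0 * exp(-qT) = 8.7400 * 1.00000000 = 8.74000000
K * exp(-rT) = 8.4600 * 0.95313379 = 8.06351184
C = P + S*exp(-qT) - K*exp(-rT)
C = 1.4374 + 8.74000000 - 8.06351184 = 2.1139


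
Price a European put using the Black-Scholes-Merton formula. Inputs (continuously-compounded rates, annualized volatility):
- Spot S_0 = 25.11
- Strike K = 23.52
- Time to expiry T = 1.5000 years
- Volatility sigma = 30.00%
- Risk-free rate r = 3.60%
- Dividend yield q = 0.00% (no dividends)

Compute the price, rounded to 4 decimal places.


Answer: Price = 2.2194

Derivation:
d1 = (ln(S/K) + (r - q + 0.5*sigma^2) * T) / (sigma * sqrt(T)) = 0.50871833
d2 = d1 - sigma * sqrt(T) = 0.14129487
exp(-rT) = 0.94743211; exp(-qT) = 1.00000000
P = K * exp(-rT) * N(-d2) - S_0 * exp(-qT) * N(-d1)
N(-d1) = 0.30547484; N(-d2) = 0.44381850
P = 23.5200 * 0.94743211 * 0.44381850 - 25.1100 * 1.00000000 * 0.30547484 = 2.2194


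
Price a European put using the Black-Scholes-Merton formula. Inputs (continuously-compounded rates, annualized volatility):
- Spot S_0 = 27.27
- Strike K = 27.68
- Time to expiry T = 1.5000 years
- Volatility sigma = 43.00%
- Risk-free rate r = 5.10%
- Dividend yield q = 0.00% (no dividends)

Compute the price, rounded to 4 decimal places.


d1 = (ln(S/K) + (r - q + 0.5*sigma^2) * T) / (sigma * sqrt(T)) = 0.38024448
d2 = d1 - sigma * sqrt(T) = -0.14639581
exp(-rT) = 0.92635291; exp(-qT) = 1.00000000
P = K * exp(-rT) * N(-d2) - S_0 * exp(-qT) * N(-d1)
N(-d1) = 0.35188197; N(-d2) = 0.55819553
P = 27.6800 * 0.92635291 * 0.55819553 - 27.2700 * 1.00000000 * 0.35188197 = 4.7171

Answer: Price = 4.7171


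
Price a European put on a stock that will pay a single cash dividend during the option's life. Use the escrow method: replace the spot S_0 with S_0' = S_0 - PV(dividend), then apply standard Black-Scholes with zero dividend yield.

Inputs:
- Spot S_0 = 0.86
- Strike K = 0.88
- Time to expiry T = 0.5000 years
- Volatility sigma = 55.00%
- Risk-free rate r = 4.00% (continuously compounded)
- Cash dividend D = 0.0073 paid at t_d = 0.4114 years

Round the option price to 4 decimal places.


PV(D) = D * exp(-r * t_d) = 0.0073 * 0.98367866 = 0.00718085
S_0' = S_0 - PV(D) = 0.8600 - 0.00718085 = 0.85281915
d1 = (ln(S_0'/K) + (r + sigma^2/2)*T) / (sigma*sqrt(T)) = 0.16520739
d2 = d1 - sigma*sqrt(T) = -0.22370134
exp(-rT) = 0.98019867
N(-d1) = 0.43439037; N(-d2) = 0.58850515
P = K * exp(-rT) * N(-d2) - S_0' * N(-d1) = 0.8800 * 0.98019867 * 0.58850515 - 0.85281915 * 0.43439037 = 0.1372

Answer: Price = 0.1372


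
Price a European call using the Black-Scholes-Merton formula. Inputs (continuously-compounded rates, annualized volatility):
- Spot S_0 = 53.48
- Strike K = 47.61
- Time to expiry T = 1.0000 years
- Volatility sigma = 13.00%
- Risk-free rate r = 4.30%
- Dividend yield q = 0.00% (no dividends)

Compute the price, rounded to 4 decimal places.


Answer: Price = 8.2154

Derivation:
d1 = (ln(S/K) + (r - q + 0.5*sigma^2) * T) / (sigma * sqrt(T)) = 1.29011484
d2 = d1 - sigma * sqrt(T) = 1.16011484
exp(-rT) = 0.95791139; exp(-qT) = 1.00000000
C = S_0 * exp(-qT) * N(d1) - K * exp(-rT) * N(d2)
N(d1) = 0.90149461; N(d2) = 0.87699897
C = 53.4800 * 1.00000000 * 0.90149461 - 47.6100 * 0.95791139 * 0.87699897 = 8.2154


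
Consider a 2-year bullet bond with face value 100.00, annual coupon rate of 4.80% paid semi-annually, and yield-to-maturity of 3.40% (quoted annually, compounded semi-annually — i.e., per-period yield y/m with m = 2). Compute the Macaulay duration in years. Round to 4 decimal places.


Coupon per period c = face * coupon_rate / m = 2.400000
Periods per year m = 2; per-period yield y/m = 0.017000
Number of cashflows N = 4
Cashflows (t years, CF_t, discount factor 1/(1+y/m)^(m*t), PV):
  t = 0.5000: CF_t = 2.400000, DF = 0.983284, PV = 2.359882
  t = 1.0000: CF_t = 2.400000, DF = 0.966848, PV = 2.320435
  t = 1.5000: CF_t = 2.400000, DF = 0.950686, PV = 2.281647
  t = 2.0000: CF_t = 102.400000, DF = 0.934795, PV = 95.722966
Price P = sum_t PV_t = 102.684929
Macaulay numerator sum_t t * PV_t:
  t * PV_t at t = 0.5000: 1.179941
  t * PV_t at t = 1.0000: 2.320435
  t * PV_t at t = 1.5000: 3.422470
  t * PV_t at t = 2.0000: 191.445931
Macaulay duration D = (sum_t t * PV_t) / P = 198.368777 / 102.684929 = 1.931820

Answer: Macaulay duration = 1.9318 years


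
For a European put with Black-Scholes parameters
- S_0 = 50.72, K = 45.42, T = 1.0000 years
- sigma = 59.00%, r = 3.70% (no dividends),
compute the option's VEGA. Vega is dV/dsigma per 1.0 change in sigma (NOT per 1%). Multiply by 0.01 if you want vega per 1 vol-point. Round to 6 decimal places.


d1 = 0.5447758872; d2 = -0.0452241128
phi(d1) = 0.3439259464; exp(-qT) = 1.0000000000; exp(-rT) = 0.9636761353
Vega = S * exp(-qT) * phi(d1) * sqrt(T) = 50.7200 * 1.0000000000 * 0.3439259464 * 1.0000000000 = 17.443924

Answer: Vega = 17.443924


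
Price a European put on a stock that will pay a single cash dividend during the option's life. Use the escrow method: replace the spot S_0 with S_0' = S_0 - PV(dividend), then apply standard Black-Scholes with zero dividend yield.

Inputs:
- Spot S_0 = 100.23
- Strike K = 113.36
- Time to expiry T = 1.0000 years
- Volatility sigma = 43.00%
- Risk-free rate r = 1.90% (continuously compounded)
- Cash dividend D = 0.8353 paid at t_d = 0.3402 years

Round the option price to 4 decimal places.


PV(D) = D * exp(-r * t_d) = 0.8353 * 0.99355705 = 0.82991820
S_0' = S_0 - PV(D) = 100.2300 - 0.82991820 = 99.40008180
d1 = (ln(S_0'/K) + (r + sigma^2/2)*T) / (sigma*sqrt(T)) = -0.04643176
d2 = d1 - sigma*sqrt(T) = -0.47643176
exp(-rT) = 0.98117936
N(-d1) = 0.51851694; N(-d2) = 0.68311660
P = K * exp(-rT) * N(-d2) - S_0' * N(-d1) = 113.3600 * 0.98117936 * 0.68311660 - 99.40008180 * 0.51851694 = 24.4400

Answer: Price = 24.4400


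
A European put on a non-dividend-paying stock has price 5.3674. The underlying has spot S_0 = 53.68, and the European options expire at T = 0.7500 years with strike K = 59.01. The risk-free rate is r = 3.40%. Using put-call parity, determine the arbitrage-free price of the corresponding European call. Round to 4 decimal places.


Put-call parity: C - P = S_0 * exp(-qT) - K * exp(-rT).
S_0 * exp(-qT) = 53.6800 * 1.00000000 = 53.68000000
K * exp(-rT) = 59.0100 * 0.97482238 = 57.52426858
C = P + S*exp(-qT) - K*exp(-rT)
C = 5.3674 + 53.68000000 - 57.52426858 = 1.5231

Answer: Call price = 1.5231


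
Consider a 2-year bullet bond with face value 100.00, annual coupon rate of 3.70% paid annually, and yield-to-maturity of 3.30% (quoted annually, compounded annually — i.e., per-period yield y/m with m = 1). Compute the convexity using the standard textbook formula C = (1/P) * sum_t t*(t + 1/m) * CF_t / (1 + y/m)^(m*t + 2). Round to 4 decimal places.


Coupon per period c = face * coupon_rate / m = 3.700000
Periods per year m = 1; per-period yield y/m = 0.033000
Number of cashflows N = 2
Cashflows (t years, CF_t, discount factor 1/(1+y/m)^(m*t), PV):
  t = 1.0000: CF_t = 3.700000, DF = 0.968054, PV = 3.581801
  t = 2.0000: CF_t = 103.700000, DF = 0.937129, PV = 97.180273
Price P = sum_t PV_t = 100.762073
Convexity numerator sum_t t*(t + 1/m) * CF_t / (1+y/m)^(m*t + 2):
  t = 1.0000: term = 6.713218
  t = 2.0000: term = 546.422685
Convexity = (1/P) * sum = 553.135903 / 100.762073 = 5.489525

Answer: Convexity = 5.4895


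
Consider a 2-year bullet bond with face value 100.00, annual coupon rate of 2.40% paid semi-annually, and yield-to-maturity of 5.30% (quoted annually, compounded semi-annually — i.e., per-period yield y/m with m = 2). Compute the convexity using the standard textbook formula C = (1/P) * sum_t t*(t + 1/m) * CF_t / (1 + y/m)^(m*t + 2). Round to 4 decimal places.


Answer: Convexity = 4.6301

Derivation:
Coupon per period c = face * coupon_rate / m = 1.200000
Periods per year m = 2; per-period yield y/m = 0.026500
Number of cashflows N = 4
Cashflows (t years, CF_t, discount factor 1/(1+y/m)^(m*t), PV):
  t = 0.5000: CF_t = 1.200000, DF = 0.974184, PV = 1.169021
  t = 1.0000: CF_t = 1.200000, DF = 0.949035, PV = 1.138842
  t = 1.5000: CF_t = 1.200000, DF = 0.924535, PV = 1.109441
  t = 2.0000: CF_t = 101.200000, DF = 0.900667, PV = 91.147487
Price P = sum_t PV_t = 94.564791
Convexity numerator sum_t t*(t + 1/m) * CF_t / (1+y/m)^(m*t + 2):
  t = 0.5000: term = 0.554721
  t = 1.0000: term = 1.621200
  t = 1.5000: term = 3.158695
  t = 2.0000: term = 432.510639
Convexity = (1/P) * sum = 437.845255 / 94.564791 = 4.630109


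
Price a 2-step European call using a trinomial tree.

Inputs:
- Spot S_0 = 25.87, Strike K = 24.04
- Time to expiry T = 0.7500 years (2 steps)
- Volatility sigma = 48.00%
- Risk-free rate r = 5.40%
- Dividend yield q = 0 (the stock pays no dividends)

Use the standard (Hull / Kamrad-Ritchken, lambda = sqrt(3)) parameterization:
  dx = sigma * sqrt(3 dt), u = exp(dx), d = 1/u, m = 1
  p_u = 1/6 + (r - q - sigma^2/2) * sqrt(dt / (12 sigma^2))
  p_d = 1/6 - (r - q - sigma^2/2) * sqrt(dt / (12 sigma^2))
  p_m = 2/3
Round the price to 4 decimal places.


dt = T/N = 0.375000; dx = sigma*sqrt(3*dt) = 0.509117
u = exp(dx) = 1.663821; d = 1/u = 0.601026
p_u = 0.144128, p_m = 0.666667, p_d = 0.189206
Discount per step: exp(-r*dt) = 0.979954
Stock lattice S(k, j) with j the centered position index:
  k=0: S(0,+0) = 25.8700
  k=1: S(1,-1) = 15.5485; S(1,+0) = 25.8700; S(1,+1) = 43.0431
  k=2: S(2,-2) = 9.3451; S(2,-1) = 15.5485; S(2,+0) = 25.8700; S(2,+1) = 43.0431; S(2,+2) = 71.6159
Terminal payoffs V(N, j) = max(S_T - K, 0):
  V(2,-2) = 0.000000; V(2,-1) = 0.000000; V(2,+0) = 1.830000; V(2,+1) = 19.003054; V(2,+2) = 47.575946
Backward induction: V(k, j) = exp(-r*dt) * [p_u * V(k+1, j+1) + p_m * V(k+1, j) + p_d * V(k+1, j-1)]
  V(1,-1) = exp(-r*dt) * [p_u*1.830000 + p_m*0.000000 + p_d*0.000000] = 0.258466
  V(1,+0) = exp(-r*dt) * [p_u*19.003054 + p_m*1.830000 + p_d*0.000000] = 3.879505
  V(1,+1) = exp(-r*dt) * [p_u*47.575946 + p_m*19.003054 + p_d*1.830000] = 19.473598
  V(0,+0) = exp(-r*dt) * [p_u*19.473598 + p_m*3.879505 + p_d*0.258466] = 5.332833

Answer: Price = V(0,0) = 5.3328


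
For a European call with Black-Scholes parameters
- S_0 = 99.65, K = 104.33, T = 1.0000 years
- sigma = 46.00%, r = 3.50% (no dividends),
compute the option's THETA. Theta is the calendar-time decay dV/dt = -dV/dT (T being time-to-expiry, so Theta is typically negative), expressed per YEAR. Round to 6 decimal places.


Answer: Theta = -10.360934

Derivation:
d1 = 0.2063154221; d2 = -0.2536845779
phi(d1) = 0.3905412975; exp(-qT) = 1.0000000000; exp(-rT) = 0.9656054163
Theta = -S*exp(-qT)*phi(d1)*sigma/(2*sqrt(T)) - r*K*exp(-rT)*N(d2) + q*S*exp(-qT)*N(d1)
N(d1) = 0.5817277337; N(d2) = 0.3998696247; sqrt(T) = 1.0000000000
Term 1 = -99.6500 * 1.0000000000 * 0.3905412975 * 0.4600 / (2 * 1.0000000000) = -8.9510112681
Term 2 = -0.0350 * 104.3300 * 0.9656054163 * 0.3998696247 = -1.4099228855
Term 3 = 0 (no dividend yield, q = 0)
Theta = -8.9510112681 + (-1.4099228855) + (0.0000000000) = -10.360934


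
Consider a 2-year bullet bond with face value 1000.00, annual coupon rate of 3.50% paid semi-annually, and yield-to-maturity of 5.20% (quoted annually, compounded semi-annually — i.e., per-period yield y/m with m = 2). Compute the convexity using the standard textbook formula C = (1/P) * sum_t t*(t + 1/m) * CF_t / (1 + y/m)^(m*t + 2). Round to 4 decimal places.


Answer: Convexity = 4.5856

Derivation:
Coupon per period c = face * coupon_rate / m = 17.500000
Periods per year m = 2; per-period yield y/m = 0.026000
Number of cashflows N = 4
Cashflows (t years, CF_t, discount factor 1/(1+y/m)^(m*t), PV):
  t = 0.5000: CF_t = 17.500000, DF = 0.974659, PV = 17.056530
  t = 1.0000: CF_t = 17.500000, DF = 0.949960, PV = 16.624298
  t = 1.5000: CF_t = 17.500000, DF = 0.925887, PV = 16.203020
  t = 2.0000: CF_t = 1017.500000, DF = 0.902424, PV = 918.216251
Price P = sum_t PV_t = 968.100100
Convexity numerator sum_t t*(t + 1/m) * CF_t / (1+y/m)^(m*t + 2):
  t = 0.5000: term = 8.101510
  t = 1.0000: term = 23.688626
  t = 1.5000: term = 46.176658
  t = 2.0000: term = 4361.343143
Convexity = (1/P) * sum = 4439.309937 / 968.100100 = 4.585590


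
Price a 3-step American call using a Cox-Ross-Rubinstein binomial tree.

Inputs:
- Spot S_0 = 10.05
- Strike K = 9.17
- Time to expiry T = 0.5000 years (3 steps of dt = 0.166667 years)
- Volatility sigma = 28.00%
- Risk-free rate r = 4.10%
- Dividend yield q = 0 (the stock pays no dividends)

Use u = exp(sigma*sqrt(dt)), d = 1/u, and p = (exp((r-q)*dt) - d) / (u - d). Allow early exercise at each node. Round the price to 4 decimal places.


Answer: Price = V(0,0) = 1.3889

Derivation:
dt = T/N = 0.166667
u = exp(sigma*sqrt(dt)) = 1.121099; d = 1/u = 0.891982
p = (exp((r-q)*dt) - d) / (u - d) = 0.501380
Discount per step: exp(-r*dt) = 0.993190
Stock lattice S(k, i) with i counting down-moves:
  k=0: S(0,0) = 10.0500
  k=1: S(1,0) = 11.2670; S(1,1) = 8.9644
  k=2: S(2,0) = 12.6315; S(2,1) = 10.0500; S(2,2) = 7.9961
  k=3: S(3,0) = 14.1611; S(3,1) = 11.2670; S(3,2) = 8.9644; S(3,3) = 7.1324
Terminal payoffs V(N, i) = max(S_T - K, 0):
  V(3,0) = 4.991134; V(3,1) = 2.097046; V(3,2) = 0.000000; V(3,3) = 0.000000
Backward induction: V(k, i) = exp(-r*dt) * [p * V(k+1, i) + (1-p) * V(k+1, i+1)]; then take max(V_cont, immediate exercise) for American.
  V(2,0) = exp(-r*dt) * [p*4.991134 + (1-p)*2.097046] = 3.523923; exercise = 3.461475; V(2,0) = max -> 3.523923
  V(2,1) = exp(-r*dt) * [p*2.097046 + (1-p)*0.000000] = 1.044258; exercise = 0.880000; V(2,1) = max -> 1.044258
  V(2,2) = exp(-r*dt) * [p*0.000000 + (1-p)*0.000000] = 0.000000; exercise = 0.000000; V(2,2) = max -> 0.000000
  V(1,0) = exp(-r*dt) * [p*3.523923 + (1-p)*1.044258] = 2.271935; exercise = 2.097046; V(1,0) = max -> 2.271935
  V(1,1) = exp(-r*dt) * [p*1.044258 + (1-p)*0.000000] = 0.520005; exercise = 0.000000; V(1,1) = max -> 0.520005
  V(0,0) = exp(-r*dt) * [p*2.271935 + (1-p)*0.520005] = 1.388865; exercise = 0.880000; V(0,0) = max -> 1.388865


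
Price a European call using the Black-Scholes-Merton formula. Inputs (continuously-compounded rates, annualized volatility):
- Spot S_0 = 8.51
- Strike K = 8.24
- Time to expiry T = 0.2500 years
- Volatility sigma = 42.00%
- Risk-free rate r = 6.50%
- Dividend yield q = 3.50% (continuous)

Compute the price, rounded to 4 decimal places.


d1 = (ln(S/K) + (r - q + 0.5*sigma^2) * T) / (sigma * sqrt(T)) = 0.29424571
d2 = d1 - sigma * sqrt(T) = 0.08424571
exp(-rT) = 0.98388132; exp(-qT) = 0.99128817
C = S_0 * exp(-qT) * N(d1) - K * exp(-rT) * N(d2)
N(d1) = 0.61571492; N(d2) = 0.53356946
C = 8.5100 * 0.99128817 * 0.61571492 - 8.2400 * 0.98388132 * 0.53356946 = 0.8683

Answer: Price = 0.8683


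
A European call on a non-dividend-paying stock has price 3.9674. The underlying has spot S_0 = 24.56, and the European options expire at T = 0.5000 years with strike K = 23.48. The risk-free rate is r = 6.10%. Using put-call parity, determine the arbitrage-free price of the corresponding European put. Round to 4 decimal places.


Answer: Put price = 2.1821

Derivation:
Put-call parity: C - P = S_0 * exp(-qT) - K * exp(-rT).
S_0 * exp(-qT) = 24.5600 * 1.00000000 = 24.56000000
K * exp(-rT) = 23.4800 * 0.96996043 = 22.77467094
P = C - S*exp(-qT) + K*exp(-rT)
P = 3.9674 - 24.56000000 + 22.77467094 = 2.1821


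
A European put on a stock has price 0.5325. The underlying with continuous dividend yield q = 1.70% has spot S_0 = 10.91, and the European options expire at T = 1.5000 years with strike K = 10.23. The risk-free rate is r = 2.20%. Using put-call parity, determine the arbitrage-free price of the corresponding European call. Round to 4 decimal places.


Answer: Call price = 1.2699

Derivation:
Put-call parity: C - P = S_0 * exp(-qT) - K * exp(-rT).
S_0 * exp(-qT) = 10.9100 * 0.97482238 = 10.63531215
K * exp(-rT) = 10.2300 * 0.96753856 = 9.89791946
C = P + S*exp(-qT) - K*exp(-rT)
C = 0.5325 + 10.63531215 - 9.89791946 = 1.2699


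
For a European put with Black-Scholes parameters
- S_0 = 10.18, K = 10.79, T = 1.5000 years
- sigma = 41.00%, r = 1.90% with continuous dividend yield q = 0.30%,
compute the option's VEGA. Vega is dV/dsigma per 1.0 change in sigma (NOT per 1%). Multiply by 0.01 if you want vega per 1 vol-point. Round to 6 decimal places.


Answer: Vega = 4.869440

Derivation:
d1 = 0.1829753541; d2 = -0.3191700432
phi(d1) = 0.3923195772; exp(-qT) = 0.9955101098; exp(-rT) = 0.9719022941
Vega = S * exp(-qT) * phi(d1) * sqrt(T) = 10.1800 * 0.9955101098 * 0.3923195772 * 1.2247448714 = 4.869440


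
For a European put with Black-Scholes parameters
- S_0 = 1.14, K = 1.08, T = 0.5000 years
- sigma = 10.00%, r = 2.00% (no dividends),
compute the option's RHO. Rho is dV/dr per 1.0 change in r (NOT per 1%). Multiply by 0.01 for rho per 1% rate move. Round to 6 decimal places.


d1 = 0.9414026713; d2 = 0.8706919932
phi(d1) = 0.2561331051; exp(-qT) = 1.0000000000; exp(-rT) = 0.9900498337
N(-d2) = 0.1919611757
Rho = -K*T*exp(-rT)*N(-d2) = -1.0800 * 0.5000 * 0.9900498337 * 0.1919611757 = -0.102628

Answer: Rho = -0.102628


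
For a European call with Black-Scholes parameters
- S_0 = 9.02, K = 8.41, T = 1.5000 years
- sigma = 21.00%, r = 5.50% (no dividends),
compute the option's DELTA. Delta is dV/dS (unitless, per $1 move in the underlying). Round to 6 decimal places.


Answer: Delta = 0.764736

Derivation:
d1 = 0.7216191342; d2 = 0.4644227112
phi(d1) = 0.3074921807; exp(-qT) = 1.0000000000; exp(-rT) = 0.9208114379
N(d1) = 0.7647356641
Delta = exp(-qT) * N(d1) = 1.0000000000 * 0.7647356641 = 0.764736


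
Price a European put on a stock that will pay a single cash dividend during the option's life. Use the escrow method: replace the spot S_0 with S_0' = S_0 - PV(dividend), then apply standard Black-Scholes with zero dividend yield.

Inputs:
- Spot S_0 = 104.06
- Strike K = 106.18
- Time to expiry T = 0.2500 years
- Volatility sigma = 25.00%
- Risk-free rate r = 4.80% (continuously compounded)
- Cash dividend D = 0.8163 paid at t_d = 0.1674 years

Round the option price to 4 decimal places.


PV(D) = D * exp(-r * t_d) = 0.8163 * 0.99199700 = 0.80976715
S_0' = S_0 - PV(D) = 104.0600 - 0.80976715 = 103.25023285
d1 = (ln(S_0'/K) + (r + sigma^2/2)*T) / (sigma*sqrt(T)) = -0.06534224
d2 = d1 - sigma*sqrt(T) = -0.19034224
exp(-rT) = 0.98807171
N(-d1) = 0.52604924; N(-d2) = 0.57547952
P = K * exp(-rT) * N(-d2) - S_0' * N(-d1) = 106.1800 * 0.98807171 * 0.57547952 - 103.25023285 * 0.52604924 = 6.0608

Answer: Price = 6.0608


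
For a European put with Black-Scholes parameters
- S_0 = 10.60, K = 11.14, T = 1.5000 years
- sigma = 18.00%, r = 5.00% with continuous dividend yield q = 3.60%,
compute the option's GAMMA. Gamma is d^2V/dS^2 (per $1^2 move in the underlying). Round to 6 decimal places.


Answer: Gamma = 0.161714

Derivation:
d1 = -0.0199054308; d2 = -0.2403595077
phi(d1) = 0.3988632525; exp(-qT) = 0.9474321065; exp(-rT) = 0.9277434863
Gamma = exp(-qT) * phi(d1) / (S * sigma * sqrt(T)) = 0.9474321065 * 0.3988632525 / (10.6000 * 0.1800 * 1.2247448714) = 0.161714


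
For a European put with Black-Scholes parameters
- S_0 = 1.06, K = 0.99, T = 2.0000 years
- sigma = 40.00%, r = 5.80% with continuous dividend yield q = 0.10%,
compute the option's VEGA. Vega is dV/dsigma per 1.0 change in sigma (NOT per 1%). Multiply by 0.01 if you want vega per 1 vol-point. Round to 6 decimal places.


Answer: Vega = 0.496986

Derivation:
d1 = 0.6051406469; d2 = 0.0394552219
phi(d1) = 0.3321940030; exp(-qT) = 0.9980019987; exp(-rT) = 0.8904752233
Vega = S * exp(-qT) * phi(d1) * sqrt(T) = 1.0600 * 0.9980019987 * 0.3321940030 * 1.4142135624 = 0.496986


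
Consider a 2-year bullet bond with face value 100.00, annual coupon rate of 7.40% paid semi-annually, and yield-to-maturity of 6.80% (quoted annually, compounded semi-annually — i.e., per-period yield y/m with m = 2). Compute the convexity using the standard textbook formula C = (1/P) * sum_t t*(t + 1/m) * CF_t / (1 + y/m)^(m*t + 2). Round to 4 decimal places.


Answer: Convexity = 4.3536

Derivation:
Coupon per period c = face * coupon_rate / m = 3.700000
Periods per year m = 2; per-period yield y/m = 0.034000
Number of cashflows N = 4
Cashflows (t years, CF_t, discount factor 1/(1+y/m)^(m*t), PV):
  t = 0.5000: CF_t = 3.700000, DF = 0.967118, PV = 3.578337
  t = 1.0000: CF_t = 3.700000, DF = 0.935317, PV = 3.460674
  t = 1.5000: CF_t = 3.700000, DF = 0.904562, PV = 3.346880
  t = 2.0000: CF_t = 103.700000, DF = 0.874818, PV = 90.718655
Price P = sum_t PV_t = 101.104545
Convexity numerator sum_t t*(t + 1/m) * CF_t / (1+y/m)^(m*t + 2):
  t = 0.5000: term = 1.673440
  t = 1.0000: term = 4.855241
  t = 1.5000: term = 9.391183
  t = 2.0000: term = 424.253592
Convexity = (1/P) * sum = 440.173456 / 101.104545 = 4.353647


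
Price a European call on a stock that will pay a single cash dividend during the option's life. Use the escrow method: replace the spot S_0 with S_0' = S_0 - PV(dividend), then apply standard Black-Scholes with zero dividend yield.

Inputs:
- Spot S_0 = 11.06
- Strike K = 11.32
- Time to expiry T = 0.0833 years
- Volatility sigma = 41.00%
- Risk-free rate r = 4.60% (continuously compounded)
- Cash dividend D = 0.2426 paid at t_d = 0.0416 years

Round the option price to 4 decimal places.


Answer: Price = 0.3235

Derivation:
PV(D) = D * exp(-r * t_d) = 0.2426 * 0.99808823 = 0.24213620
S_0' = S_0 - PV(D) = 11.0600 - 0.24213620 = 10.81786380
d1 = (ln(S_0'/K) + (r + sigma^2/2)*T) / (sigma*sqrt(T)) = -0.29188009
d2 = d1 - sigma*sqrt(T) = -0.41021322
exp(-rT) = 0.99617553
N(d1) = 0.38518915; N(d2) = 0.34082477
C = S_0' * N(d1) - K * exp(-rT) * N(d2) = 10.81786380 * 0.38518915 - 11.3200 * 0.99617553 * 0.34082477 = 0.3235


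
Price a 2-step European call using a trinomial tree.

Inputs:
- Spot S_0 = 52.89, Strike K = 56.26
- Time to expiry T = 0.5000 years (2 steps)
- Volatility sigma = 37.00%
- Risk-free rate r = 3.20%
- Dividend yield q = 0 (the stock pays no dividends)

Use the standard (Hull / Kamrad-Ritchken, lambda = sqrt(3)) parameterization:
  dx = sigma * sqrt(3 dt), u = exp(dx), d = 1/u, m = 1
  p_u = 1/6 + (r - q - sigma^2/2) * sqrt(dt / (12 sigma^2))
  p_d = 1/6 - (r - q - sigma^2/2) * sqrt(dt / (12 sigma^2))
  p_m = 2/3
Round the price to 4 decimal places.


Answer: Price = V(0,0) = 4.3315

Derivation:
dt = T/N = 0.250000; dx = sigma*sqrt(3*dt) = 0.320429
u = exp(dx) = 1.377719; d = 1/u = 0.725837
p_u = 0.152447, p_m = 0.666667, p_d = 0.180886
Discount per step: exp(-r*dt) = 0.992032
Stock lattice S(k, j) with j the centered position index:
  k=0: S(0,+0) = 52.8900
  k=1: S(1,-1) = 38.3895; S(1,+0) = 52.8900; S(1,+1) = 72.8676
  k=2: S(2,-2) = 27.8646; S(2,-1) = 38.3895; S(2,+0) = 52.8900; S(2,+1) = 72.8676; S(2,+2) = 100.3911
Terminal payoffs V(N, j) = max(S_T - K, 0):
  V(2,-2) = 0.000000; V(2,-1) = 0.000000; V(2,+0) = 0.000000; V(2,+1) = 16.607570; V(2,+2) = 44.131052
Backward induction: V(k, j) = exp(-r*dt) * [p_u * V(k+1, j+1) + p_m * V(k+1, j) + p_d * V(k+1, j-1)]
  V(1,-1) = exp(-r*dt) * [p_u*0.000000 + p_m*0.000000 + p_d*0.000000] = 0.000000
  V(1,+0) = exp(-r*dt) * [p_u*16.607570 + p_m*0.000000 + p_d*0.000000] = 2.511609
  V(1,+1) = exp(-r*dt) * [p_u*44.131052 + p_m*16.607570 + p_d*0.000000] = 17.657553
  V(0,+0) = exp(-r*dt) * [p_u*17.657553 + p_m*2.511609 + p_d*0.000000] = 4.331464


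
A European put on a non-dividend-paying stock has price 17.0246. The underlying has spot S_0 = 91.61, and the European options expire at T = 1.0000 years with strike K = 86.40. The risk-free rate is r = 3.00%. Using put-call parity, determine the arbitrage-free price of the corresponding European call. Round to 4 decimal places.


Put-call parity: C - P = S_0 * exp(-qT) - K * exp(-rT).
S_0 * exp(-qT) = 91.6100 * 1.00000000 = 91.61000000
K * exp(-rT) = 86.4000 * 0.97044553 = 83.84649410
C = P + S*exp(-qT) - K*exp(-rT)
C = 17.0246 + 91.61000000 - 83.84649410 = 24.7881

Answer: Call price = 24.7881


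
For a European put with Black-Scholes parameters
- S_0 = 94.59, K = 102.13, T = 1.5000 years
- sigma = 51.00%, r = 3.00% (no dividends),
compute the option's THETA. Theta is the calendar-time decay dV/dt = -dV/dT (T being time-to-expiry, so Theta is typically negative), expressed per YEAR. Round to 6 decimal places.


d1 = 0.2615674824; d2 = -0.3630524020
phi(d1) = 0.3855257441; exp(-qT) = 1.0000000000; exp(-rT) = 0.9559974818
Theta = -S*exp(-qT)*phi(d1)*sigma/(2*sqrt(T)) + r*K*exp(-rT)*N(-d2) - q*S*exp(-qT)*N(-d1)
N(-d1) = 0.3968274583; N(-d2) = 0.6417171301; sqrt(T) = 1.2247448714
Term 1 = -94.5900 * 1.0000000000 * 0.3855257441 * 0.5100 / (2 * 1.2247448714) = -7.5926461514
Term 2 = 0.0300 * 102.1300 * 0.9559974818 * 0.6417171301 = 1.8796412507
Term 3 = 0 (no dividend yield, q = 0)
Theta = -7.5926461514 + (1.8796412507) + (0.0000000000) = -5.713005

Answer: Theta = -5.713005


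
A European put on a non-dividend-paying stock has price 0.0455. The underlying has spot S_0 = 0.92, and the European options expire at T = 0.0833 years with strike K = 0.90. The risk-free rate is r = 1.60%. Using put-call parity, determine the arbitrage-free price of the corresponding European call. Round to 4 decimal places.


Answer: Call price = 0.0667

Derivation:
Put-call parity: C - P = S_0 * exp(-qT) - K * exp(-rT).
S_0 * exp(-qT) = 0.9200 * 1.00000000 = 0.92000000
K * exp(-rT) = 0.9000 * 0.99866809 = 0.89880128
C = P + S*exp(-qT) - K*exp(-rT)
C = 0.0455 + 0.92000000 - 0.89880128 = 0.0667


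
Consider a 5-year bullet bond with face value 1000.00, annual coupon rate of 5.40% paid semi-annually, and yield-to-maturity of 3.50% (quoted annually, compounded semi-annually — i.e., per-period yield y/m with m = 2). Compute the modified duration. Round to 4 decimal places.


Coupon per period c = face * coupon_rate / m = 27.000000
Periods per year m = 2; per-period yield y/m = 0.017500
Number of cashflows N = 10
Cashflows (t years, CF_t, discount factor 1/(1+y/m)^(m*t), PV):
  t = 0.5000: CF_t = 27.000000, DF = 0.982801, PV = 26.535627
  t = 1.0000: CF_t = 27.000000, DF = 0.965898, PV = 26.079240
  t = 1.5000: CF_t = 27.000000, DF = 0.949285, PV = 25.630703
  t = 2.0000: CF_t = 27.000000, DF = 0.932959, PV = 25.189880
  t = 2.5000: CF_t = 27.000000, DF = 0.916913, PV = 24.756638
  t = 3.0000: CF_t = 27.000000, DF = 0.901143, PV = 24.330849
  t = 3.5000: CF_t = 27.000000, DF = 0.885644, PV = 23.912382
  t = 4.0000: CF_t = 27.000000, DF = 0.870412, PV = 23.501112
  t = 4.5000: CF_t = 27.000000, DF = 0.855441, PV = 23.096916
  t = 5.0000: CF_t = 1027.000000, DF = 0.840729, PV = 863.428271
Price P = sum_t PV_t = 1086.461618
First compute Macaulay numerator sum_t t * PV_t:
  t * PV_t at t = 0.5000: 13.267813
  t * PV_t at t = 1.0000: 26.079240
  t * PV_t at t = 1.5000: 38.446054
  t * PV_t at t = 2.0000: 50.379759
  t * PV_t at t = 2.5000: 61.891596
  t * PV_t at t = 3.0000: 72.992546
  t * PV_t at t = 3.5000: 83.693337
  t * PV_t at t = 4.0000: 94.004450
  t * PV_t at t = 4.5000: 103.936124
  t * PV_t at t = 5.0000: 4317.141356
Macaulay duration D = 4861.832275 / 1086.461618 = 4.474923
Modified duration = D / (1 + y/m) = 4.474923 / (1 + 0.017500) = 4.397959

Answer: Modified duration = 4.3980


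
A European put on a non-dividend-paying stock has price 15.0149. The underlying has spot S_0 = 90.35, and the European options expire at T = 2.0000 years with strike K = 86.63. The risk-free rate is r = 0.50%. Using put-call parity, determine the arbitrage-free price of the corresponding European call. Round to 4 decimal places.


Put-call parity: C - P = S_0 * exp(-qT) - K * exp(-rT).
S_0 * exp(-qT) = 90.3500 * 1.00000000 = 90.35000000
K * exp(-rT) = 86.6300 * 0.99004983 = 85.76801710
C = P + S*exp(-qT) - K*exp(-rT)
C = 15.0149 + 90.35000000 - 85.76801710 = 19.5969

Answer: Call price = 19.5969


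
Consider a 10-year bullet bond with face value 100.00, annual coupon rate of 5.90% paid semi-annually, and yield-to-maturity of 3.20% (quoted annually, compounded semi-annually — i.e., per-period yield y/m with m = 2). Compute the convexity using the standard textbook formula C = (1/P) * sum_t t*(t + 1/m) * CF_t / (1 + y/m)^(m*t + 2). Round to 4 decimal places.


Coupon per period c = face * coupon_rate / m = 2.950000
Periods per year m = 2; per-period yield y/m = 0.016000
Number of cashflows N = 20
Cashflows (t years, CF_t, discount factor 1/(1+y/m)^(m*t), PV):
  t = 0.5000: CF_t = 2.950000, DF = 0.984252, PV = 2.903543
  t = 1.0000: CF_t = 2.950000, DF = 0.968752, PV = 2.857818
  t = 1.5000: CF_t = 2.950000, DF = 0.953496, PV = 2.812813
  t = 2.0000: CF_t = 2.950000, DF = 0.938480, PV = 2.768517
  t = 2.5000: CF_t = 2.950000, DF = 0.923701, PV = 2.724918
  t = 3.0000: CF_t = 2.950000, DF = 0.909155, PV = 2.682006
  t = 3.5000: CF_t = 2.950000, DF = 0.894837, PV = 2.639770
  t = 4.0000: CF_t = 2.950000, DF = 0.880745, PV = 2.598199
  t = 4.5000: CF_t = 2.950000, DF = 0.866875, PV = 2.557282
  t = 5.0000: CF_t = 2.950000, DF = 0.853224, PV = 2.517010
  t = 5.5000: CF_t = 2.950000, DF = 0.839787, PV = 2.477372
  t = 6.0000: CF_t = 2.950000, DF = 0.826562, PV = 2.438358
  t = 6.5000: CF_t = 2.950000, DF = 0.813545, PV = 2.399959
  t = 7.0000: CF_t = 2.950000, DF = 0.800734, PV = 2.362164
  t = 7.5000: CF_t = 2.950000, DF = 0.788124, PV = 2.324965
  t = 8.0000: CF_t = 2.950000, DF = 0.775712, PV = 2.288351
  t = 8.5000: CF_t = 2.950000, DF = 0.763496, PV = 2.252314
  t = 9.0000: CF_t = 2.950000, DF = 0.751473, PV = 2.216845
  t = 9.5000: CF_t = 2.950000, DF = 0.739639, PV = 2.181934
  t = 10.0000: CF_t = 102.950000, DF = 0.727991, PV = 74.946644
Price P = sum_t PV_t = 122.950783
Convexity numerator sum_t t*(t + 1/m) * CF_t / (1+y/m)^(m*t + 2):
  t = 0.5000: term = 1.406407
  t = 1.0000: term = 4.152775
  t = 1.5000: term = 8.174755
  t = 2.0000: term = 13.410031
  t = 2.5000: term = 19.798274
  t = 3.0000: term = 27.281086
  t = 3.5000: term = 35.801950
  t = 4.0000: term = 45.306180
  t = 4.5000: term = 55.740870
  t = 5.0000: term = 67.054853
  t = 5.5000: term = 79.198645
  t = 6.0000: term = 92.124408
  t = 6.5000: term = 105.785902
  t = 7.0000: term = 120.138441
  t = 7.5000: term = 135.138854
  t = 8.0000: term = 150.745441
  t = 8.5000: term = 166.917934
  t = 9.0000: term = 183.617458
  t = 9.5000: term = 200.806494
  t = 10.0000: term = 7623.494217
Convexity = (1/P) * sum = 9136.094974 / 122.950783 = 74.306928

Answer: Convexity = 74.3069


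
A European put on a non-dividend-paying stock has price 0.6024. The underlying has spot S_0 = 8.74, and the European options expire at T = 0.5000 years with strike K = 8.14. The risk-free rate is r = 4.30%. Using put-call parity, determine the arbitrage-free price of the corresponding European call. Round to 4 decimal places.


Answer: Call price = 1.3755

Derivation:
Put-call parity: C - P = S_0 * exp(-qT) - K * exp(-rT).
S_0 * exp(-qT) = 8.7400 * 1.00000000 = 8.74000000
K * exp(-rT) = 8.1400 * 0.97872948 = 7.96685795
C = P + S*exp(-qT) - K*exp(-rT)
C = 0.6024 + 8.74000000 - 7.96685795 = 1.3755
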